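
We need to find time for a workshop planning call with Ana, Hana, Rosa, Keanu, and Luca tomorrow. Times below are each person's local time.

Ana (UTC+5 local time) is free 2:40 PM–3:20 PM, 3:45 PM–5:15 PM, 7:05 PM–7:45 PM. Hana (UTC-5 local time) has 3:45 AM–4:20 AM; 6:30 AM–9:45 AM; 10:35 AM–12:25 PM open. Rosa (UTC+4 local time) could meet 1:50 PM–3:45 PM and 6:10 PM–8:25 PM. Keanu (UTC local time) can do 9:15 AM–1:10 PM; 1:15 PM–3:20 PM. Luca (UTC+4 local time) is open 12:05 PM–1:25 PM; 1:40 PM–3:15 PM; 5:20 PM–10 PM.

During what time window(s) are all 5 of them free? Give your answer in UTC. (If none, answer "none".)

Ana in UTC: 09:40-10:20, 10:45-12:15, 14:05-14:45 (subtract 5h to convert from UTC+5).
Hana in UTC: 08:45-09:20, 11:30-14:45, 15:35-17:25 (add 5h to convert from UTC-5).
Rosa in UTC: 09:50-11:45, 14:10-16:25 (subtract 4h to convert from UTC+4).
Keanu in UTC: 09:15-13:10, 13:15-15:20.
Luca in UTC: 08:05-09:25, 09:40-11:15, 13:20-18:00 (subtract 4h to convert from UTC+4).
Ana ∩ Hana: 11:30-12:15, 14:05-14:45.
Ana ∩ Hana ∩ Rosa: 11:30-11:45, 14:10-14:45.
Ana ∩ Hana ∩ Rosa ∩ Keanu: 11:30-11:45, 14:10-14:45.
Ana ∩ Hana ∩ Rosa ∩ Keanu ∩ Luca: 14:10-14:45.
Those are the intersection windows.

14:10-14:45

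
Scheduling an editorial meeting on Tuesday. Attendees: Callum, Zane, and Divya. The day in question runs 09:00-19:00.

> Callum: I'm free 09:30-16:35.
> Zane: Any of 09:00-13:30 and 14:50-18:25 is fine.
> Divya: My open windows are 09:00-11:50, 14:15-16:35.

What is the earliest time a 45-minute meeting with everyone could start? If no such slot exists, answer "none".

09:30

Callum ∩ Zane: 09:30-13:30, 14:50-16:35.
Callum ∩ Zane ∩ Divya: 09:30-11:50, 14:50-16:35.
The first common window of at least 45 minutes is 09:30-11:50, so the earliest start is 09:30.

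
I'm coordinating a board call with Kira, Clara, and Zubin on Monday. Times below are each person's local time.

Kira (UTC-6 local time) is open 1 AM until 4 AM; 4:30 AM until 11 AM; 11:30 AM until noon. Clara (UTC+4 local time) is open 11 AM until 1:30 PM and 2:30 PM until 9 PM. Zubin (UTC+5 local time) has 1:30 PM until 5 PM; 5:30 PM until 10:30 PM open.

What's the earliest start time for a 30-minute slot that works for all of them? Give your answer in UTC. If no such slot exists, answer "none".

08:30

Kira in UTC: 07:00-10:00, 10:30-17:00, 17:30-18:00 (add 6h to convert from UTC-6).
Clara in UTC: 07:00-09:30, 10:30-17:00 (subtract 4h to convert from UTC+4).
Zubin in UTC: 08:30-12:00, 12:30-17:30 (subtract 5h to convert from UTC+5).
Kira ∩ Clara: 07:00-09:30, 10:30-17:00.
Kira ∩ Clara ∩ Zubin: 08:30-09:30, 10:30-12:00, 12:30-17:00.
The first common window of at least 30 minutes is 08:30-09:30, so the earliest start is 08:30.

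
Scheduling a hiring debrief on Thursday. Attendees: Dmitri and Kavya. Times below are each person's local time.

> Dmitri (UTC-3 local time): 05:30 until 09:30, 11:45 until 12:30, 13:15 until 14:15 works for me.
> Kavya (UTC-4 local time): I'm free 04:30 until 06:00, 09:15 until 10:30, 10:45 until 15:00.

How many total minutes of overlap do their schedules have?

195

Dmitri in UTC: 08:30-12:30, 14:45-15:30, 16:15-17:15 (add 3h to convert from UTC-3).
Kavya in UTC: 08:30-10:00, 13:15-14:30, 14:45-19:00 (add 4h to convert from UTC-4).
Dmitri ∩ Kavya: 08:30-10:00, 14:45-15:30, 16:15-17:15.
Summing the common windows: 90 + 45 + 60 = 195 minutes.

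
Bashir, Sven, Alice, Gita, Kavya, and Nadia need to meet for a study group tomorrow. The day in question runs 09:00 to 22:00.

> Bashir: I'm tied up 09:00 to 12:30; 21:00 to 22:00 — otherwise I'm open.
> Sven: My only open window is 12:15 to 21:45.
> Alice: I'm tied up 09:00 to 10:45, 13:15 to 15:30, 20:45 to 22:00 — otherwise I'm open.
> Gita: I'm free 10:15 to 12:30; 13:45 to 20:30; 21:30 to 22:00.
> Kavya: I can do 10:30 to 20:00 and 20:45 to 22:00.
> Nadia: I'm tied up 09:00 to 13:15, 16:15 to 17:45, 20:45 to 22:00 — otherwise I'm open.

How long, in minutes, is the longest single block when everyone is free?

135

Bashir free: 12:30-21:00 (invert busy blocks within the working day).
Sven free: 12:15-21:45.
Alice free: 10:45-13:15, 15:30-20:45 (invert busy blocks within the working day).
Gita free: 10:15-12:30, 13:45-20:30, 21:30-22:00.
Kavya free: 10:30-20:00, 20:45-22:00.
Nadia free: 13:15-16:15, 17:45-20:45 (invert busy blocks within the working day).
Bashir ∩ Sven: 12:30-21:00.
Bashir ∩ Sven ∩ Alice: 12:30-13:15, 15:30-20:45.
Bashir ∩ Sven ∩ Alice ∩ Gita: 15:30-20:30.
Bashir ∩ Sven ∩ Alice ∩ Gita ∩ Kavya: 15:30-20:00.
Bashir ∩ Sven ∩ Alice ∩ Gita ∩ Kavya ∩ Nadia: 15:30-16:15, 17:45-20:00.
So the common availability across everyone is 15:30-16:15, 17:45-20:00.
The longest is 17:45-20:00 at 135 minutes.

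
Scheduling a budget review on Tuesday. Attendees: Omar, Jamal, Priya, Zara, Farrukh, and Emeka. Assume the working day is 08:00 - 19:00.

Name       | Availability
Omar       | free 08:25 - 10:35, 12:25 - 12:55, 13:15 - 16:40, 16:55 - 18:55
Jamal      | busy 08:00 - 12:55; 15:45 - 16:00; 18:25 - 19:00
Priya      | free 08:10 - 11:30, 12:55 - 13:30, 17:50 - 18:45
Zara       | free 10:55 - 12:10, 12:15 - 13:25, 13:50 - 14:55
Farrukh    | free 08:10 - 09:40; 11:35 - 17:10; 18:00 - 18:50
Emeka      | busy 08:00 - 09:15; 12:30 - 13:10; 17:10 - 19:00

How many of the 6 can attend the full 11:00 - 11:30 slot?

Omar free: 08:25-10:35, 12:25-12:55, 13:15-16:40, 16:55-18:55.
Jamal free: 12:55-15:45, 16:00-18:25 (invert busy blocks within the working day).
Priya free: 08:10-11:30, 12:55-13:30, 17:50-18:45.
Zara free: 10:55-12:10, 12:15-13:25, 13:50-14:55.
Farrukh free: 08:10-09:40, 11:35-17:10, 18:00-18:50.
Emeka free: 09:15-12:30, 13:10-17:10 (invert busy blocks within the working day).
Priya, Zara, and Emeka can make the full 11:00-11:30 slot — that's 3.

3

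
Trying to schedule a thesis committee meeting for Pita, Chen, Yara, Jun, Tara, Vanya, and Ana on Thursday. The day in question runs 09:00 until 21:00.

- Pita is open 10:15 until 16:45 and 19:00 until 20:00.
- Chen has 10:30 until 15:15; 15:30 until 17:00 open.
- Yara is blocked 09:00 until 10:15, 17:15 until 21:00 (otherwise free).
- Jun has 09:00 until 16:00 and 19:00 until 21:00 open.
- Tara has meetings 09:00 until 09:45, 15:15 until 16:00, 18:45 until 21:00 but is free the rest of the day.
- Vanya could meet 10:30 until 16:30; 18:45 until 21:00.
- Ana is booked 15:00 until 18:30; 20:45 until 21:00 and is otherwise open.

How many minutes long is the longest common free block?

Pita free: 10:15-16:45, 19:00-20:00.
Chen free: 10:30-15:15, 15:30-17:00.
Yara free: 10:15-17:15 (invert busy blocks within the working day).
Jun free: 09:00-16:00, 19:00-21:00.
Tara free: 09:45-15:15, 16:00-18:45 (invert busy blocks within the working day).
Vanya free: 10:30-16:30, 18:45-21:00.
Ana free: 09:00-15:00, 18:30-20:45 (invert busy blocks within the working day).
Pita ∩ Chen: 10:30-15:15, 15:30-16:45.
Pita ∩ Chen ∩ Yara: 10:30-15:15, 15:30-16:45.
Pita ∩ Chen ∩ Yara ∩ Jun: 10:30-15:15, 15:30-16:00.
Pita ∩ Chen ∩ Yara ∩ Jun ∩ Tara: 10:30-15:15.
Pita ∩ Chen ∩ Yara ∩ Jun ∩ Tara ∩ Vanya: 10:30-15:15.
Pita ∩ Chen ∩ Yara ∩ Jun ∩ Tara ∩ Vanya ∩ Ana: 10:30-15:00.
So the common availability across everyone is 10:30-15:00.
The longest is 10:30-15:00 at 270 minutes.

270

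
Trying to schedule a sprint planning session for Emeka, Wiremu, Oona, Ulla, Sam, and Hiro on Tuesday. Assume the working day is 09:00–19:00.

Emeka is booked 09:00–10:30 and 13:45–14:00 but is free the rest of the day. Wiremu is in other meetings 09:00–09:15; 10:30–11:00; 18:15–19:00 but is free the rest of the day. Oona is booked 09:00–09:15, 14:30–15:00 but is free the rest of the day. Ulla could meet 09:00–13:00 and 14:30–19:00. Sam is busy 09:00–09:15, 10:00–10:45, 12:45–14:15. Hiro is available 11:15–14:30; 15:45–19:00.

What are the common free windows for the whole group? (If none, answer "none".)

Emeka free: 10:30-13:45, 14:00-19:00 (invert busy blocks within the working day).
Wiremu free: 09:15-10:30, 11:00-18:15 (invert busy blocks within the working day).
Oona free: 09:15-14:30, 15:00-19:00 (invert busy blocks within the working day).
Ulla free: 09:00-13:00, 14:30-19:00.
Sam free: 09:15-10:00, 10:45-12:45, 14:15-19:00 (invert busy blocks within the working day).
Hiro free: 11:15-14:30, 15:45-19:00.
Emeka ∩ Wiremu: 11:00-13:45, 14:00-18:15.
Emeka ∩ Wiremu ∩ Oona: 11:00-13:45, 14:00-14:30, 15:00-18:15.
Emeka ∩ Wiremu ∩ Oona ∩ Ulla: 11:00-13:00, 15:00-18:15.
Emeka ∩ Wiremu ∩ Oona ∩ Ulla ∩ Sam: 11:00-12:45, 15:00-18:15.
Emeka ∩ Wiremu ∩ Oona ∩ Ulla ∩ Sam ∩ Hiro: 11:15-12:45, 15:45-18:15.

11:15-12:45, 15:45-18:15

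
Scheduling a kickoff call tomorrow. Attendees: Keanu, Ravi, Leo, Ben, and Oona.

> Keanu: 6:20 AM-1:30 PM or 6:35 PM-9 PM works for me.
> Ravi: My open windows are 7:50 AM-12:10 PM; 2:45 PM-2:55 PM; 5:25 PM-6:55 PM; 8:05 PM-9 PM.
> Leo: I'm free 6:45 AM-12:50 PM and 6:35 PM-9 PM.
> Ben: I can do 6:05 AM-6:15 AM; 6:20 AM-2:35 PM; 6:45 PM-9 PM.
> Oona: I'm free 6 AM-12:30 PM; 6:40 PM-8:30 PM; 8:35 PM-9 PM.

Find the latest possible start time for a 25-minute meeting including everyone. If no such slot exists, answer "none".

Keanu ∩ Ravi: 07:50-12:10, 18:35-18:55, 20:05-21:00.
Keanu ∩ Ravi ∩ Leo: 07:50-12:10, 18:35-18:55, 20:05-21:00.
Keanu ∩ Ravi ∩ Leo ∩ Ben: 07:50-12:10, 18:45-18:55, 20:05-21:00.
Keanu ∩ Ravi ∩ Leo ∩ Ben ∩ Oona: 07:50-12:10, 18:45-18:55, 20:05-20:30, 20:35-21:00.
The last common window of at least 25 minutes is 20:35-21:00; a 25-minute meeting can start as late as 20:35 and still end by 21:00.

20:35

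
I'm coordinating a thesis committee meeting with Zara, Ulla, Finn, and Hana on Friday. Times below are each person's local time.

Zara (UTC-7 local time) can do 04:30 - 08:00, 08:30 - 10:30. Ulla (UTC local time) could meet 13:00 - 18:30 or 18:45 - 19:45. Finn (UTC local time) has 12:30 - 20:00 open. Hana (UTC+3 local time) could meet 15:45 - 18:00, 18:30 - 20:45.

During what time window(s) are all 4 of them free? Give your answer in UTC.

13:00-15:00, 15:30-17:30

Zara in UTC: 11:30-15:00, 15:30-17:30 (add 7h to convert from UTC-7).
Ulla in UTC: 13:00-18:30, 18:45-19:45.
Finn in UTC: 12:30-20:00.
Hana in UTC: 12:45-15:00, 15:30-17:45 (subtract 3h to convert from UTC+3).
Zara ∩ Ulla: 13:00-15:00, 15:30-17:30.
Zara ∩ Ulla ∩ Finn: 13:00-15:00, 15:30-17:30.
Zara ∩ Ulla ∩ Finn ∩ Hana: 13:00-15:00, 15:30-17:30.
Those are the intersection windows.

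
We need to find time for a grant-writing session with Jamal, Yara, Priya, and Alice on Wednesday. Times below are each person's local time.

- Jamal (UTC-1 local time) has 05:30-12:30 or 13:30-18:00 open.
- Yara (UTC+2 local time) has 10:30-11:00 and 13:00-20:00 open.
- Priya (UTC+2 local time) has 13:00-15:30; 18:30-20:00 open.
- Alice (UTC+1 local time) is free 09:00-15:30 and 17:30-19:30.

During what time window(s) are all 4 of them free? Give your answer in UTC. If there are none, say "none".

Jamal in UTC: 06:30-13:30, 14:30-19:00 (add 1h to convert from UTC-1).
Yara in UTC: 08:30-09:00, 11:00-18:00 (subtract 2h to convert from UTC+2).
Priya in UTC: 11:00-13:30, 16:30-18:00 (subtract 2h to convert from UTC+2).
Alice in UTC: 08:00-14:30, 16:30-18:30 (subtract 1h to convert from UTC+1).
Jamal ∩ Yara: 08:30-09:00, 11:00-13:30, 14:30-18:00.
Jamal ∩ Yara ∩ Priya: 11:00-13:30, 16:30-18:00.
Jamal ∩ Yara ∩ Priya ∩ Alice: 11:00-13:30, 16:30-18:00.

11:00-13:30, 16:30-18:00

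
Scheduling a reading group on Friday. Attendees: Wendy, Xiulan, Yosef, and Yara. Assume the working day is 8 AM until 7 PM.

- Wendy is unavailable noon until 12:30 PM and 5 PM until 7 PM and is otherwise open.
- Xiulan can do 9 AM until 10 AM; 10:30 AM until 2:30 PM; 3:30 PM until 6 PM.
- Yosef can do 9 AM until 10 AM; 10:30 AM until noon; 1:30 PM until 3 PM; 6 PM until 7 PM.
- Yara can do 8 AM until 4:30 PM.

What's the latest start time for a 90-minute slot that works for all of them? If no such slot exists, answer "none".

Wendy free: 08:00-12:00, 12:30-17:00 (invert busy blocks within the working day).
Xiulan free: 09:00-10:00, 10:30-14:30, 15:30-18:00.
Yosef free: 09:00-10:00, 10:30-12:00, 13:30-15:00, 18:00-19:00.
Yara free: 08:00-16:30.
Wendy ∩ Xiulan: 09:00-10:00, 10:30-12:00, 12:30-14:30, 15:30-17:00.
Wendy ∩ Xiulan ∩ Yosef: 09:00-10:00, 10:30-12:00, 13:30-14:30.
Wendy ∩ Xiulan ∩ Yosef ∩ Yara: 09:00-10:00, 10:30-12:00, 13:30-14:30.
The last common window of at least 90 minutes is 10:30-12:00; a 90-minute meeting can start as late as 10:30 and still end by 12:00.

10:30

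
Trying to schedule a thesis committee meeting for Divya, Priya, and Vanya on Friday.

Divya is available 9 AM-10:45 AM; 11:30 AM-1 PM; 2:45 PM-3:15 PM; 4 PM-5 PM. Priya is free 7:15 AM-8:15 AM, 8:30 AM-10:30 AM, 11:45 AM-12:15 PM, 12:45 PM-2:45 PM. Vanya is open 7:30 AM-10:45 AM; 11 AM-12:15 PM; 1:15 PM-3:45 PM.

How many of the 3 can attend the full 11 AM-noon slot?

Vanya can make the full 11:00-12:00 slot — that's 1.

1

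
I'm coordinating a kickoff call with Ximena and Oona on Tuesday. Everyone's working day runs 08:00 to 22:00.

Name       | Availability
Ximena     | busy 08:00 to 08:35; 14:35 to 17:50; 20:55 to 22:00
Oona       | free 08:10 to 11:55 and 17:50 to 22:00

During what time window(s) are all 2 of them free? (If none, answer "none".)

Ximena free: 08:35-14:35, 17:50-20:55 (invert busy blocks within the working day).
Oona free: 08:10-11:55, 17:50-22:00.
Ximena ∩ Oona: 08:35-11:55, 17:50-20:55.
So the common availability across everyone is 08:35-11:55, 17:50-20:55.

08:35-11:55, 17:50-20:55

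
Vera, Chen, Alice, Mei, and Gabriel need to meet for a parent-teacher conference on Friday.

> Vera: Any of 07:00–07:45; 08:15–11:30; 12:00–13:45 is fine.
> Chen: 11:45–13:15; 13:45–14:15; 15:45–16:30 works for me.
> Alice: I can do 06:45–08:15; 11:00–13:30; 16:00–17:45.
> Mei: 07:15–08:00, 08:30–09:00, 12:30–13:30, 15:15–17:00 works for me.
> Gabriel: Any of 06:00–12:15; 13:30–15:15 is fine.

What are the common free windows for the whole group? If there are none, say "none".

none

Vera ∩ Chen: 12:00-13:15.
Vera ∩ Chen ∩ Alice: 12:00-13:15.
Vera ∩ Chen ∩ Alice ∩ Mei: 12:30-13:15.
Vera ∩ Chen ∩ Alice ∩ Mei ∩ Gabriel: ∅.
There is no time when everyone is free.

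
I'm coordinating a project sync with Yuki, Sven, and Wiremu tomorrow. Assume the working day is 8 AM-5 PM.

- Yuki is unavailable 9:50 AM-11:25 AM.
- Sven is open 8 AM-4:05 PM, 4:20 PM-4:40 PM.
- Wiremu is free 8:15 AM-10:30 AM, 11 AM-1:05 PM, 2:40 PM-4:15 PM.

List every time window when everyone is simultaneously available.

08:15-09:50, 11:25-13:05, 14:40-16:05

Yuki free: 08:00-09:50, 11:25-17:00 (invert busy blocks within the working day).
Sven free: 08:00-16:05, 16:20-16:40.
Wiremu free: 08:15-10:30, 11:00-13:05, 14:40-16:15.
Yuki ∩ Sven: 08:00-09:50, 11:25-16:05, 16:20-16:40.
Yuki ∩ Sven ∩ Wiremu: 08:15-09:50, 11:25-13:05, 14:40-16:05.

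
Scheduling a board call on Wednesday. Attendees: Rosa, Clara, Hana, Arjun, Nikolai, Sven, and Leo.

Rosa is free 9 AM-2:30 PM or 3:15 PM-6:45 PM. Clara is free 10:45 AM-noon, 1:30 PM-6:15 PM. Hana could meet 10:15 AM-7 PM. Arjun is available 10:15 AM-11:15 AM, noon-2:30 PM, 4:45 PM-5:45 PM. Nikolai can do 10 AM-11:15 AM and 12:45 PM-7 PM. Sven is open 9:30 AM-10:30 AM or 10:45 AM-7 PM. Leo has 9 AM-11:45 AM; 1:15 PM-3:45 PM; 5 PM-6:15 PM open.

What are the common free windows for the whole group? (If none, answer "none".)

10:45-11:15, 13:30-14:30, 17:00-17:45

Rosa ∩ Clara: 10:45-12:00, 13:30-14:30, 15:15-18:15.
Rosa ∩ Clara ∩ Hana: 10:45-12:00, 13:30-14:30, 15:15-18:15.
Rosa ∩ Clara ∩ Hana ∩ Arjun: 10:45-11:15, 13:30-14:30, 16:45-17:45.
Rosa ∩ Clara ∩ Hana ∩ Arjun ∩ Nikolai: 10:45-11:15, 13:30-14:30, 16:45-17:45.
Rosa ∩ Clara ∩ Hana ∩ Arjun ∩ Nikolai ∩ Sven: 10:45-11:15, 13:30-14:30, 16:45-17:45.
Rosa ∩ Clara ∩ Hana ∩ Arjun ∩ Nikolai ∩ Sven ∩ Leo: 10:45-11:15, 13:30-14:30, 17:00-17:45.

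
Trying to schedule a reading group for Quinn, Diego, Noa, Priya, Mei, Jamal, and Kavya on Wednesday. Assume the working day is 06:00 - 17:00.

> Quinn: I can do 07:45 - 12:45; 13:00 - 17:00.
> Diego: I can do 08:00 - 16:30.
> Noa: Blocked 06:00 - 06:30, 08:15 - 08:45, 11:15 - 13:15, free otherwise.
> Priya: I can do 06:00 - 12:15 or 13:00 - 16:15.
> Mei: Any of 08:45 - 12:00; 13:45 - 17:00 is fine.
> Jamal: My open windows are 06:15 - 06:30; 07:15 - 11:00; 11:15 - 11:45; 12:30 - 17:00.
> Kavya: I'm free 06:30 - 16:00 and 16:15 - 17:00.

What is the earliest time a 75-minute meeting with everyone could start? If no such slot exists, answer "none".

Quinn free: 07:45-12:45, 13:00-17:00.
Diego free: 08:00-16:30.
Noa free: 06:30-08:15, 08:45-11:15, 13:15-17:00 (invert busy blocks within the working day).
Priya free: 06:00-12:15, 13:00-16:15.
Mei free: 08:45-12:00, 13:45-17:00.
Jamal free: 06:15-06:30, 07:15-11:00, 11:15-11:45, 12:30-17:00.
Kavya free: 06:30-16:00, 16:15-17:00.
Quinn ∩ Diego: 08:00-12:45, 13:00-16:30.
Quinn ∩ Diego ∩ Noa: 08:00-08:15, 08:45-11:15, 13:15-16:30.
Quinn ∩ Diego ∩ Noa ∩ Priya: 08:00-08:15, 08:45-11:15, 13:15-16:15.
Quinn ∩ Diego ∩ Noa ∩ Priya ∩ Mei: 08:45-11:15, 13:45-16:15.
Quinn ∩ Diego ∩ Noa ∩ Priya ∩ Mei ∩ Jamal: 08:45-11:00, 13:45-16:15.
Quinn ∩ Diego ∩ Noa ∩ Priya ∩ Mei ∩ Jamal ∩ Kavya: 08:45-11:00, 13:45-16:00.
So the common availability across everyone is 08:45-11:00, 13:45-16:00.
The first common window of at least 75 minutes is 08:45-11:00, so the earliest start is 08:45.

08:45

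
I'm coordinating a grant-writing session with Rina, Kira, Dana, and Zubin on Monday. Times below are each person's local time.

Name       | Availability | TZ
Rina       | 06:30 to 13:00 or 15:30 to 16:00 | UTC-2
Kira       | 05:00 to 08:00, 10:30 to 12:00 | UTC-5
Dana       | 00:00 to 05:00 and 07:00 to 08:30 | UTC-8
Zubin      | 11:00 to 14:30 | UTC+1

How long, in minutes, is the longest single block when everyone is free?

Rina in UTC: 08:30-15:00, 17:30-18:00 (add 2h to convert from UTC-2).
Kira in UTC: 10:00-13:00, 15:30-17:00 (add 5h to convert from UTC-5).
Dana in UTC: 08:00-13:00, 15:00-16:30 (add 8h to convert from UTC-8).
Zubin in UTC: 10:00-13:30 (subtract 1h to convert from UTC+1).
Rina ∩ Kira: 10:00-13:00.
Rina ∩ Kira ∩ Dana: 10:00-13:00.
Rina ∩ Kira ∩ Dana ∩ Zubin: 10:00-13:00.
So the common availability across everyone is 10:00-13:00.
The longest is 10:00-13:00 at 180 minutes.

180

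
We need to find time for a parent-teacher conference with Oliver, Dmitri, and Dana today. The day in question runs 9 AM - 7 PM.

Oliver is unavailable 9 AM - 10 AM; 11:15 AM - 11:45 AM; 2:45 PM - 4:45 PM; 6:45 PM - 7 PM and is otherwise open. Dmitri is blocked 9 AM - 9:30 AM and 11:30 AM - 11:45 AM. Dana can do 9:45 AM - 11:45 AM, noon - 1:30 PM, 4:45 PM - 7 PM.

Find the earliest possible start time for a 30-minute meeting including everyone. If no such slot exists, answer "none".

Oliver free: 10:00-11:15, 11:45-14:45, 16:45-18:45 (invert busy blocks within the working day).
Dmitri free: 09:30-11:30, 11:45-19:00 (invert busy blocks within the working day).
Dana free: 09:45-11:45, 12:00-13:30, 16:45-19:00.
Oliver ∩ Dmitri: 10:00-11:15, 11:45-14:45, 16:45-18:45.
Oliver ∩ Dmitri ∩ Dana: 10:00-11:15, 12:00-13:30, 16:45-18:45.
The first common window of at least 30 minutes is 10:00-11:15, so the earliest start is 10:00.

10:00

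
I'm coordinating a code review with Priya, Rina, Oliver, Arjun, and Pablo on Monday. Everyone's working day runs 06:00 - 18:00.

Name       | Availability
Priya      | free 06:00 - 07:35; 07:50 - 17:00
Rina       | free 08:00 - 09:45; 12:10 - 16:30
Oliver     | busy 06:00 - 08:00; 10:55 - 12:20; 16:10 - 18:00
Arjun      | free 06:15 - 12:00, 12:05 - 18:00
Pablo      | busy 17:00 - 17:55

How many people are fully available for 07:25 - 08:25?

Priya free: 06:00-07:35, 07:50-17:00.
Rina free: 08:00-09:45, 12:10-16:30.
Oliver free: 08:00-10:55, 12:20-16:10 (invert busy blocks within the working day).
Arjun free: 06:15-12:00, 12:05-18:00.
Pablo free: 06:00-17:00, 17:55-18:00 (invert busy blocks within the working day).
Arjun and Pablo can make the full 07:25-08:25 slot — that's 2.

2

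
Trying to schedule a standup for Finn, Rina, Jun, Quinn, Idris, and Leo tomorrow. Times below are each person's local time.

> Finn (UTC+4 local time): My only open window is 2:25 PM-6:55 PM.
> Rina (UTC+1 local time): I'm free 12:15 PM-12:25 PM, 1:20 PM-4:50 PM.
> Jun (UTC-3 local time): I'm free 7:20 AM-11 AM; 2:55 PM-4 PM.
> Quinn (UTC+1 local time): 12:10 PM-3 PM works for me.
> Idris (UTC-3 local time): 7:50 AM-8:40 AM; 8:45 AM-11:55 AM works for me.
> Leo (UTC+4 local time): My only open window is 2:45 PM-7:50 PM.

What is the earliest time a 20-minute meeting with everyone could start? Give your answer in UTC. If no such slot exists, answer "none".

Finn in UTC: 10:25-14:55 (subtract 4h to convert from UTC+4).
Rina in UTC: 11:15-11:25, 12:20-15:50 (subtract 1h to convert from UTC+1).
Jun in UTC: 10:20-14:00, 17:55-19:00 (add 3h to convert from UTC-3).
Quinn in UTC: 11:10-14:00 (subtract 1h to convert from UTC+1).
Idris in UTC: 10:50-11:40, 11:45-14:55 (add 3h to convert from UTC-3).
Leo in UTC: 10:45-15:50 (subtract 4h to convert from UTC+4).
Finn ∩ Rina: 11:15-11:25, 12:20-14:55.
Finn ∩ Rina ∩ Jun: 11:15-11:25, 12:20-14:00.
Finn ∩ Rina ∩ Jun ∩ Quinn: 11:15-11:25, 12:20-14:00.
Finn ∩ Rina ∩ Jun ∩ Quinn ∩ Idris: 11:15-11:25, 12:20-14:00.
Finn ∩ Rina ∩ Jun ∩ Quinn ∩ Idris ∩ Leo: 11:15-11:25, 12:20-14:00.
The first common window of at least 20 minutes is 12:20-14:00, so the earliest start is 12:20.

12:20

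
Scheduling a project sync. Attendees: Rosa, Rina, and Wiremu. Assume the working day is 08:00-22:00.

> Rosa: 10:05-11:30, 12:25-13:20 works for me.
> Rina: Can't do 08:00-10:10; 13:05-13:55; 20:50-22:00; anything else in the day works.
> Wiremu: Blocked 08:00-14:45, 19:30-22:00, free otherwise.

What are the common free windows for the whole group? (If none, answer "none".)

none

Rosa free: 10:05-11:30, 12:25-13:20.
Rina free: 10:10-13:05, 13:55-20:50 (invert busy blocks within the working day).
Wiremu free: 14:45-19:30 (invert busy blocks within the working day).
Rosa ∩ Rina: 10:10-11:30, 12:25-13:05.
Rosa ∩ Rina ∩ Wiremu: ∅.
There is no time when everyone is free.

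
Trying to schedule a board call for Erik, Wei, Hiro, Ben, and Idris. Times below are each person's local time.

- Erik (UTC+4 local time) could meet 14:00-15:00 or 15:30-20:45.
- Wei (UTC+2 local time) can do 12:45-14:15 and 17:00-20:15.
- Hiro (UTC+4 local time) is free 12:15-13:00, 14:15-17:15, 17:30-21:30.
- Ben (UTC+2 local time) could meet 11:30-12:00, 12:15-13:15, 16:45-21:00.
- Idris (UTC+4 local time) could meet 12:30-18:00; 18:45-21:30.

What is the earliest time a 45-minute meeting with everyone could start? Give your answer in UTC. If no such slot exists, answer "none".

Erik in UTC: 10:00-11:00, 11:30-16:45 (subtract 4h to convert from UTC+4).
Wei in UTC: 10:45-12:15, 15:00-18:15 (subtract 2h to convert from UTC+2).
Hiro in UTC: 08:15-09:00, 10:15-13:15, 13:30-17:30 (subtract 4h to convert from UTC+4).
Ben in UTC: 09:30-10:00, 10:15-11:15, 14:45-19:00 (subtract 2h to convert from UTC+2).
Idris in UTC: 08:30-14:00, 14:45-17:30 (subtract 4h to convert from UTC+4).
Erik ∩ Wei: 10:45-11:00, 11:30-12:15, 15:00-16:45.
Erik ∩ Wei ∩ Hiro: 10:45-11:00, 11:30-12:15, 15:00-16:45.
Erik ∩ Wei ∩ Hiro ∩ Ben: 10:45-11:00, 15:00-16:45.
Erik ∩ Wei ∩ Hiro ∩ Ben ∩ Idris: 10:45-11:00, 15:00-16:45.
The first common window of at least 45 minutes is 15:00-16:45, so the earliest start is 15:00.

15:00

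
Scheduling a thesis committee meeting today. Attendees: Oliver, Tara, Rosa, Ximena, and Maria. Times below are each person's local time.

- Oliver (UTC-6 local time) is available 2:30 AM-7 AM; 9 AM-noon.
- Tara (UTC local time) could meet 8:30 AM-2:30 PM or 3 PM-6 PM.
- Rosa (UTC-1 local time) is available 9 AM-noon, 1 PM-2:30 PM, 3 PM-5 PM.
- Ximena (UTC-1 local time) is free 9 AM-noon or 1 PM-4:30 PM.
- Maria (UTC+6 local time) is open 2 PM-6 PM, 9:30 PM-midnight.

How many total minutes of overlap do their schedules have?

210

Oliver in UTC: 08:30-13:00, 15:00-18:00 (add 6h to convert from UTC-6).
Tara in UTC: 08:30-14:30, 15:00-18:00.
Rosa in UTC: 10:00-13:00, 14:00-15:30, 16:00-18:00 (add 1h to convert from UTC-1).
Ximena in UTC: 10:00-13:00, 14:00-17:30 (add 1h to convert from UTC-1).
Maria in UTC: 08:00-12:00, 15:30-18:00 (subtract 6h to convert from UTC+6).
Oliver ∩ Tara: 08:30-13:00, 15:00-18:00.
Oliver ∩ Tara ∩ Rosa: 10:00-13:00, 15:00-15:30, 16:00-18:00.
Oliver ∩ Tara ∩ Rosa ∩ Ximena: 10:00-13:00, 15:00-15:30, 16:00-17:30.
Oliver ∩ Tara ∩ Rosa ∩ Ximena ∩ Maria: 10:00-12:00, 16:00-17:30.
Summing the common windows: 120 + 90 = 210 minutes.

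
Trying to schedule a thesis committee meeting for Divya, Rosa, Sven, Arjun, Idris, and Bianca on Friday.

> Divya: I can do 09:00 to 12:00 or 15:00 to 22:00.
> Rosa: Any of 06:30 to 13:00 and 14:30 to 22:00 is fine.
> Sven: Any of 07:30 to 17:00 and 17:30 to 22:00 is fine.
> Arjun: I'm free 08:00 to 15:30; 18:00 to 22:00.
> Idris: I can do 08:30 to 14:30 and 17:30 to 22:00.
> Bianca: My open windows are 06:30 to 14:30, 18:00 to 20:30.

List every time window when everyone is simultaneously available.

Divya ∩ Rosa: 09:00-12:00, 15:00-22:00.
Divya ∩ Rosa ∩ Sven: 09:00-12:00, 15:00-17:00, 17:30-22:00.
Divya ∩ Rosa ∩ Sven ∩ Arjun: 09:00-12:00, 15:00-15:30, 18:00-22:00.
Divya ∩ Rosa ∩ Sven ∩ Arjun ∩ Idris: 09:00-12:00, 18:00-22:00.
Divya ∩ Rosa ∩ Sven ∩ Arjun ∩ Idris ∩ Bianca: 09:00-12:00, 18:00-20:30.

09:00-12:00, 18:00-20:30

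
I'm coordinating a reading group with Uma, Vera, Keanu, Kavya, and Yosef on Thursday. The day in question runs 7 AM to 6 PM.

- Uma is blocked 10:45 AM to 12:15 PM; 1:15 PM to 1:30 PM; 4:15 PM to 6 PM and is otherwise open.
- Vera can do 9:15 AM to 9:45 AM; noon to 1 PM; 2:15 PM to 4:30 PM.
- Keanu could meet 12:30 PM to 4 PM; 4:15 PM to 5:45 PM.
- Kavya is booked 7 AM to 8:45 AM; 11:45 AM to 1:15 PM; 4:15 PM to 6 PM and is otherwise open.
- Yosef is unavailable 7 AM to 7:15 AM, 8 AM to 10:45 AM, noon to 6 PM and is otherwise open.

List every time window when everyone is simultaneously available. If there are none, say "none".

none

Uma free: 07:00-10:45, 12:15-13:15, 13:30-16:15 (invert busy blocks within the working day).
Vera free: 09:15-09:45, 12:00-13:00, 14:15-16:30.
Keanu free: 12:30-16:00, 16:15-17:45.
Kavya free: 08:45-11:45, 13:15-16:15 (invert busy blocks within the working day).
Yosef free: 07:15-08:00, 10:45-12:00 (invert busy blocks within the working day).
Uma ∩ Vera: 09:15-09:45, 12:15-13:00, 14:15-16:15.
Uma ∩ Vera ∩ Keanu: 12:30-13:00, 14:15-16:00.
Uma ∩ Vera ∩ Keanu ∩ Kavya: 14:15-16:00.
Uma ∩ Vera ∩ Keanu ∩ Kavya ∩ Yosef: ∅.
There is no time when everyone is free.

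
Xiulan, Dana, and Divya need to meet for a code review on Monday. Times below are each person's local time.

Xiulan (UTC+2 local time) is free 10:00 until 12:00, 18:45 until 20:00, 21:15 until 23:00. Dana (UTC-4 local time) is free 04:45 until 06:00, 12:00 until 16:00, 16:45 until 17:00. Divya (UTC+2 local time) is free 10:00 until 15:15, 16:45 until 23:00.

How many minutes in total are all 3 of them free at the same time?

210

Xiulan in UTC: 08:00-10:00, 16:45-18:00, 19:15-21:00 (subtract 2h to convert from UTC+2).
Dana in UTC: 08:45-10:00, 16:00-20:00, 20:45-21:00 (add 4h to convert from UTC-4).
Divya in UTC: 08:00-13:15, 14:45-21:00 (subtract 2h to convert from UTC+2).
Xiulan ∩ Dana: 08:45-10:00, 16:45-18:00, 19:15-20:00, 20:45-21:00.
Xiulan ∩ Dana ∩ Divya: 08:45-10:00, 16:45-18:00, 19:15-20:00, 20:45-21:00.
Summing the common windows: 75 + 75 + 45 + 15 = 210 minutes.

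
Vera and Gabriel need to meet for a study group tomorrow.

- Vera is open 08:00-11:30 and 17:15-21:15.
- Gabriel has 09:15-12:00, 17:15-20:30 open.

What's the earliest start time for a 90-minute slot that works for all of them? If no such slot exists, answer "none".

09:15

Vera ∩ Gabriel: 09:15-11:30, 17:15-20:30.
The first common window of at least 90 minutes is 09:15-11:30, so the earliest start is 09:15.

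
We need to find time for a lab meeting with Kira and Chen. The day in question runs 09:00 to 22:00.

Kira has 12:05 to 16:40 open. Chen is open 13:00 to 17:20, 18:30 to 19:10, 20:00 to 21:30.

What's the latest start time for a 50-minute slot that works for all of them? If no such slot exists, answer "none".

Kira ∩ Chen: 13:00-16:40.
Those are the intersection windows.
The last common window of at least 50 minutes is 13:00-16:40; a 50-minute meeting can start as late as 15:50 and still end by 16:40.

15:50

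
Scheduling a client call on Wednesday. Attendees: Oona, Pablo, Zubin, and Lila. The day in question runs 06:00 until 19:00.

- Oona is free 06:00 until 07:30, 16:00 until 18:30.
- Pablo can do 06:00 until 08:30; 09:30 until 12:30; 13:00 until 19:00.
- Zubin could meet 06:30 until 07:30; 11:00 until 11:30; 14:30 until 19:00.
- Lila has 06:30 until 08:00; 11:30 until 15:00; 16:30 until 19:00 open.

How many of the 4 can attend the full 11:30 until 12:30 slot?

2

Pablo and Lila can make the full 11:30-12:30 slot — that's 2.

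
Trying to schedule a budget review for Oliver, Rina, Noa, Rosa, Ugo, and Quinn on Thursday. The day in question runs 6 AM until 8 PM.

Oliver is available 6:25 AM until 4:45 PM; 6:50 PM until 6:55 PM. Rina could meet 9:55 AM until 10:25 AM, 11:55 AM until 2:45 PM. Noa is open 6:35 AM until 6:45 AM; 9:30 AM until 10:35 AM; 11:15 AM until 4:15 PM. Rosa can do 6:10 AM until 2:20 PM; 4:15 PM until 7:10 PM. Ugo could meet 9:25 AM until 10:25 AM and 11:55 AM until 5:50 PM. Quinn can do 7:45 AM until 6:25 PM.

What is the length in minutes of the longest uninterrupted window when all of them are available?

Oliver ∩ Rina: 09:55-10:25, 11:55-14:45.
Oliver ∩ Rina ∩ Noa: 09:55-10:25, 11:55-14:45.
Oliver ∩ Rina ∩ Noa ∩ Rosa: 09:55-10:25, 11:55-14:20.
Oliver ∩ Rina ∩ Noa ∩ Rosa ∩ Ugo: 09:55-10:25, 11:55-14:20.
Oliver ∩ Rina ∩ Noa ∩ Rosa ∩ Ugo ∩ Quinn: 09:55-10:25, 11:55-14:20.
The longest is 11:55-14:20 at 145 minutes.

145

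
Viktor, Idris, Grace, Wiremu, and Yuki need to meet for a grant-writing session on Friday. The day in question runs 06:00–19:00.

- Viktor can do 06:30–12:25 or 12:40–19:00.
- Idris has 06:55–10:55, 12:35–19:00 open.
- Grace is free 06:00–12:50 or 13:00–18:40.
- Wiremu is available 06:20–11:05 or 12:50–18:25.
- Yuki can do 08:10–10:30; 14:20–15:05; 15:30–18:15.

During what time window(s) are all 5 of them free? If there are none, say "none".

08:10-10:30, 14:20-15:05, 15:30-18:15

Viktor ∩ Idris: 06:55-10:55, 12:40-19:00.
Viktor ∩ Idris ∩ Grace: 06:55-10:55, 12:40-12:50, 13:00-18:40.
Viktor ∩ Idris ∩ Grace ∩ Wiremu: 06:55-10:55, 13:00-18:25.
Viktor ∩ Idris ∩ Grace ∩ Wiremu ∩ Yuki: 08:10-10:30, 14:20-15:05, 15:30-18:15.
Those are the intersection windows.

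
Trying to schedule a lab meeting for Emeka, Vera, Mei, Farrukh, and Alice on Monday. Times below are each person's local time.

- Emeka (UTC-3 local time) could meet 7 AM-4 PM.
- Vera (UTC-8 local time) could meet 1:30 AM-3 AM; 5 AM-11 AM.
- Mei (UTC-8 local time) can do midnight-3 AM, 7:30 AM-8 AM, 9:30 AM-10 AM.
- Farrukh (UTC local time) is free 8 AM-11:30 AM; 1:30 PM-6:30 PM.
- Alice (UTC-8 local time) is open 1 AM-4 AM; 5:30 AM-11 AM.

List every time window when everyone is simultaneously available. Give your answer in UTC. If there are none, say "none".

Emeka in UTC: 10:00-19:00 (add 3h to convert from UTC-3).
Vera in UTC: 09:30-11:00, 13:00-19:00 (add 8h to convert from UTC-8).
Mei in UTC: 08:00-11:00, 15:30-16:00, 17:30-18:00 (add 8h to convert from UTC-8).
Farrukh in UTC: 08:00-11:30, 13:30-18:30.
Alice in UTC: 09:00-12:00, 13:30-19:00 (add 8h to convert from UTC-8).
Emeka ∩ Vera: 10:00-11:00, 13:00-19:00.
Emeka ∩ Vera ∩ Mei: 10:00-11:00, 15:30-16:00, 17:30-18:00.
Emeka ∩ Vera ∩ Mei ∩ Farrukh: 10:00-11:00, 15:30-16:00, 17:30-18:00.
Emeka ∩ Vera ∩ Mei ∩ Farrukh ∩ Alice: 10:00-11:00, 15:30-16:00, 17:30-18:00.

10:00-11:00, 15:30-16:00, 17:30-18:00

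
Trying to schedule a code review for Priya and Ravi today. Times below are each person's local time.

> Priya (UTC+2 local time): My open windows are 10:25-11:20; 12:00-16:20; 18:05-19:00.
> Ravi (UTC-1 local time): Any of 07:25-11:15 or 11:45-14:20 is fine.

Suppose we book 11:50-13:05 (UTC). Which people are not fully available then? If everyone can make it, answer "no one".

Priya in UTC: 08:25-09:20, 10:00-14:20, 16:05-17:00 (subtract 2h to convert from UTC+2).
Ravi in UTC: 08:25-12:15, 12:45-15:20 (add 1h to convert from UTC-1).
Priya: free for 11:50-13:05. Ravi: not fully free for 11:50-13:05.

Ravi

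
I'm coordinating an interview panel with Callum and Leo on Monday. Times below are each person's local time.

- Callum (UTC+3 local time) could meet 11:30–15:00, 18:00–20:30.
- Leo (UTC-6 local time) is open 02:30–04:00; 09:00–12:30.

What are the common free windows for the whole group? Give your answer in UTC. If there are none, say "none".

08:30-10:00, 15:00-17:30

Callum in UTC: 08:30-12:00, 15:00-17:30 (subtract 3h to convert from UTC+3).
Leo in UTC: 08:30-10:00, 15:00-18:30 (add 6h to convert from UTC-6).
Callum ∩ Leo: 08:30-10:00, 15:00-17:30.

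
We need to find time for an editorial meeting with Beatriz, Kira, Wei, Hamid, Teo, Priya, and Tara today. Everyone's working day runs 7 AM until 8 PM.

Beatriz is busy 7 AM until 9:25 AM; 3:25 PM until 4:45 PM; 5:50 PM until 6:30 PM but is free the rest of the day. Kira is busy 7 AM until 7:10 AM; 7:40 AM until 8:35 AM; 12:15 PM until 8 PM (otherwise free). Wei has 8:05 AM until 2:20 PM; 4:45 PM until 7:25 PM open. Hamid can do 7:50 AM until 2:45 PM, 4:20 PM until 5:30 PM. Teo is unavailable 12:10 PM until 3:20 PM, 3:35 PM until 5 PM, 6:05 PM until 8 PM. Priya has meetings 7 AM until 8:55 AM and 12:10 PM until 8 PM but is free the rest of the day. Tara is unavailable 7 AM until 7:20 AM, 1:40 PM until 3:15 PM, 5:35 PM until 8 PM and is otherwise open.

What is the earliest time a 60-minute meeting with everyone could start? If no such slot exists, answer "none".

09:25

Beatriz free: 09:25-15:25, 16:45-17:50, 18:30-20:00 (invert busy blocks within the working day).
Kira free: 07:10-07:40, 08:35-12:15 (invert busy blocks within the working day).
Wei free: 08:05-14:20, 16:45-19:25.
Hamid free: 07:50-14:45, 16:20-17:30.
Teo free: 07:00-12:10, 15:20-15:35, 17:00-18:05 (invert busy blocks within the working day).
Priya free: 08:55-12:10 (invert busy blocks within the working day).
Tara free: 07:20-13:40, 15:15-17:35 (invert busy blocks within the working day).
Beatriz ∩ Kira: 09:25-12:15.
Beatriz ∩ Kira ∩ Wei: 09:25-12:15.
Beatriz ∩ Kira ∩ Wei ∩ Hamid: 09:25-12:15.
Beatriz ∩ Kira ∩ Wei ∩ Hamid ∩ Teo: 09:25-12:10.
Beatriz ∩ Kira ∩ Wei ∩ Hamid ∩ Teo ∩ Priya: 09:25-12:10.
Beatriz ∩ Kira ∩ Wei ∩ Hamid ∩ Teo ∩ Priya ∩ Tara: 09:25-12:10.
The first common window of at least 60 minutes is 09:25-12:10, so the earliest start is 09:25.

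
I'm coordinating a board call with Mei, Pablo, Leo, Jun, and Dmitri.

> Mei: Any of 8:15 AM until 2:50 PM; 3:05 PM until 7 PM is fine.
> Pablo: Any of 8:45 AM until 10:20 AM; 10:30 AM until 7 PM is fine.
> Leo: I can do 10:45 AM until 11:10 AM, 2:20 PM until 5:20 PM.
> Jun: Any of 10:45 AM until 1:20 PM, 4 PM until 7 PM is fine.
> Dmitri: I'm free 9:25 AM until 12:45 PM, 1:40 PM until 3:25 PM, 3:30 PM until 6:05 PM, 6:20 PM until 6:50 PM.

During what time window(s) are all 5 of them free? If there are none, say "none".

10:45-11:10, 16:00-17:20

Mei ∩ Pablo: 08:45-10:20, 10:30-14:50, 15:05-19:00.
Mei ∩ Pablo ∩ Leo: 10:45-11:10, 14:20-14:50, 15:05-17:20.
Mei ∩ Pablo ∩ Leo ∩ Jun: 10:45-11:10, 16:00-17:20.
Mei ∩ Pablo ∩ Leo ∩ Jun ∩ Dmitri: 10:45-11:10, 16:00-17:20.
So the common availability across everyone is 10:45-11:10, 16:00-17:20.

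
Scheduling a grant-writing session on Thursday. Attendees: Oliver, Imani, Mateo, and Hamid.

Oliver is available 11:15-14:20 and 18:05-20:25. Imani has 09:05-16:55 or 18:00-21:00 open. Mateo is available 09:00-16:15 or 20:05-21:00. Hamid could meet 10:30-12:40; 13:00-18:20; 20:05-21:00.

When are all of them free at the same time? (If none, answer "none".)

Oliver ∩ Imani: 11:15-14:20, 18:05-20:25.
Oliver ∩ Imani ∩ Mateo: 11:15-14:20, 20:05-20:25.
Oliver ∩ Imani ∩ Mateo ∩ Hamid: 11:15-12:40, 13:00-14:20, 20:05-20:25.

11:15-12:40, 13:00-14:20, 20:05-20:25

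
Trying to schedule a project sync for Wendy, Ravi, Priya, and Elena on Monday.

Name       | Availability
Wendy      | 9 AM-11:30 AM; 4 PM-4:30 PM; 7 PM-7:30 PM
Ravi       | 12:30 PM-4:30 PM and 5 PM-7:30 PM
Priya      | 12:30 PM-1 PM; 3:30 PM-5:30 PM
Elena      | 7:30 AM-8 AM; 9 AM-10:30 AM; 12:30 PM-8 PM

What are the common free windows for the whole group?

16:00-16:30

Wendy ∩ Ravi: 16:00-16:30, 19:00-19:30.
Wendy ∩ Ravi ∩ Priya: 16:00-16:30.
Wendy ∩ Ravi ∩ Priya ∩ Elena: 16:00-16:30.
Those are the intersection windows.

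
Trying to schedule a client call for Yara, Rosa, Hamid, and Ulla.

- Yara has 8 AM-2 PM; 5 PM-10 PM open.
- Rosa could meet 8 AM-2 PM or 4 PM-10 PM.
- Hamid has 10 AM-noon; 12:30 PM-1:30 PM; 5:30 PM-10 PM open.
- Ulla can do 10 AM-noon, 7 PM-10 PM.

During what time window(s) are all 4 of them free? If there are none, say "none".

Yara ∩ Rosa: 08:00-14:00, 17:00-22:00.
Yara ∩ Rosa ∩ Hamid: 10:00-12:00, 12:30-13:30, 17:30-22:00.
Yara ∩ Rosa ∩ Hamid ∩ Ulla: 10:00-12:00, 19:00-22:00.
So the common availability across everyone is 10:00-12:00, 19:00-22:00.

10:00-12:00, 19:00-22:00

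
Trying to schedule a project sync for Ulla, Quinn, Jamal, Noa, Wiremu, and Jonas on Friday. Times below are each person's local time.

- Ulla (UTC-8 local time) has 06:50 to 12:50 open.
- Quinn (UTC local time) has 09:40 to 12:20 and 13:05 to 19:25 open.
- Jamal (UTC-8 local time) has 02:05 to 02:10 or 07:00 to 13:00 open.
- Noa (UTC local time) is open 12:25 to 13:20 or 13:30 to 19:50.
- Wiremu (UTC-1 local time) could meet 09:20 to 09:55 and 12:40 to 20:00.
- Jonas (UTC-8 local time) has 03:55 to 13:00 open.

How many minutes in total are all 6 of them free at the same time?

265

Ulla in UTC: 14:50-20:50 (add 8h to convert from UTC-8).
Quinn in UTC: 09:40-12:20, 13:05-19:25.
Jamal in UTC: 10:05-10:10, 15:00-21:00 (add 8h to convert from UTC-8).
Noa in UTC: 12:25-13:20, 13:30-19:50.
Wiremu in UTC: 10:20-10:55, 13:40-21:00 (add 1h to convert from UTC-1).
Jonas in UTC: 11:55-21:00 (add 8h to convert from UTC-8).
Ulla ∩ Quinn: 14:50-19:25.
Ulla ∩ Quinn ∩ Jamal: 15:00-19:25.
Ulla ∩ Quinn ∩ Jamal ∩ Noa: 15:00-19:25.
Ulla ∩ Quinn ∩ Jamal ∩ Noa ∩ Wiremu: 15:00-19:25.
Ulla ∩ Quinn ∩ Jamal ∩ Noa ∩ Wiremu ∩ Jonas: 15:00-19:25.
That's a single block of 265 minutes.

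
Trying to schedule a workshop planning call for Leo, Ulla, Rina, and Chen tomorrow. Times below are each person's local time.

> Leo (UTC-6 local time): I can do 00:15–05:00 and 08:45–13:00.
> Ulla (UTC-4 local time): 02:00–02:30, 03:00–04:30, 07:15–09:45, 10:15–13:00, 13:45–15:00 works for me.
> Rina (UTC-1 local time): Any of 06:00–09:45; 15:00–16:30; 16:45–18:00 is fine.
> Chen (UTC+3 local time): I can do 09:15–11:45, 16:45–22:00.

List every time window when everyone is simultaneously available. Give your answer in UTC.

07:00-08:30, 16:00-17:00, 17:45-19:00

Leo in UTC: 06:15-11:00, 14:45-19:00 (add 6h to convert from UTC-6).
Ulla in UTC: 06:00-06:30, 07:00-08:30, 11:15-13:45, 14:15-17:00, 17:45-19:00 (add 4h to convert from UTC-4).
Rina in UTC: 07:00-10:45, 16:00-17:30, 17:45-19:00 (add 1h to convert from UTC-1).
Chen in UTC: 06:15-08:45, 13:45-19:00 (subtract 3h to convert from UTC+3).
Leo ∩ Ulla: 06:15-06:30, 07:00-08:30, 14:45-17:00, 17:45-19:00.
Leo ∩ Ulla ∩ Rina: 07:00-08:30, 16:00-17:00, 17:45-19:00.
Leo ∩ Ulla ∩ Rina ∩ Chen: 07:00-08:30, 16:00-17:00, 17:45-19:00.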